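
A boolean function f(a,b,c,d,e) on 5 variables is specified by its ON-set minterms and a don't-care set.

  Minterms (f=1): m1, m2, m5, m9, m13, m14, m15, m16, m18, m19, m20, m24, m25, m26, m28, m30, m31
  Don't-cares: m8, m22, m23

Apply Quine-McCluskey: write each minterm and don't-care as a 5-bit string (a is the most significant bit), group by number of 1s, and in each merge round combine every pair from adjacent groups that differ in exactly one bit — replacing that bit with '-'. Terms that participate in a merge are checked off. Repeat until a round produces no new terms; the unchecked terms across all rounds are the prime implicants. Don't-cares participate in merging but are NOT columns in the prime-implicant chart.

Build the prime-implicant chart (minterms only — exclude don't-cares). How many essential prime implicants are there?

6

[col 0] 00001*, 00010*, 00101*, 01000*, 01001*, 01101*, 01110*, 01111*, 10000*, 10010*, 10011*, 10100*, 10110*, 10111*, 11000*, 11001*, 11010*, 11100*, 11110*, 11111*
[col 1] -0010, -1000*, -1001*, -1110*, -1111*, 0-001*, 0-101*, 00-01*, 01-01*, 0100-*, 011-1, 0111-*, 1-000*, 1-010*, 1-100*, 1-110*, 1-111*, 10-00*, 10-10*, 10-11*, 100-0*, 1001-*, 101-0*, 1011-*, 11-00*, 11-10*, 110-0*, 1100-*, 111-0*, 1111-*
[col 2] -100-, -111-, 0--01, 1--00*, 1--10*, 1-0-0*, 1-1-0*, 1-11-, 10--0*, 10-1-, 11--0*
[col 3] 1---0
Prime implicants: -0010, -100-, -111-, 0--01, 011-1, 1---0, 1-11-, 10-1-
PI chart (minterm → PIs covering it):
  1 | 0--01  (sole → essential)
  2 | -0010  (sole → essential)
  5 | 0--01  (sole → essential)
  9 | -100-,0--01
  13 | 0--01,011-1
  14 | -111-  (sole → essential)
  15 | -111-,011-1
  16 | 1---0  (sole → essential)
  18 | -0010,1---0,10-1-
  19 | 10-1-  (sole → essential)
  20 | 1---0  (sole → essential)
  24 | -100-,1---0
  25 | -100-  (sole → essential)
  26 | 1---0  (sole → essential)
  28 | 1---0  (sole → essential)
  30 | -111-,1---0,1-11-
  31 | -111-,1-11-
Essential prime implicants: -0010, -100-, -111-, 0--01, 1---0, 10-1-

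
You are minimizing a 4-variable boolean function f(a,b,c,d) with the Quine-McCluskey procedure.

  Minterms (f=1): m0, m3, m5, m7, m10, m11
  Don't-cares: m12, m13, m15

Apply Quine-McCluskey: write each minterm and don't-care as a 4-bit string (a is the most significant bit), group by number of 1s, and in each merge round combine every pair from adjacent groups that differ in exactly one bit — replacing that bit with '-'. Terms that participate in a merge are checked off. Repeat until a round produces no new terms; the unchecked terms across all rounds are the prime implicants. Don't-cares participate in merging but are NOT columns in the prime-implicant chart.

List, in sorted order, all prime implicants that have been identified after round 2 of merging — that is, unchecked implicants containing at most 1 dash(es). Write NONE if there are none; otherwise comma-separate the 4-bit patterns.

Round 0: 0000 0011✓ 0101✓ 0111✓ 1010✓ 1011✓ 1100✓ 1101✓ 1111✓
Round 1: -011✓ -101✓ -111✓ 0-11✓ 01-1✓ 1-11✓ 101- 11-1✓ 110-
Round 2: --11 -1-1
PIs = {--11, -1-1, 0000, 101-, 110-}

0000, 101-, 110-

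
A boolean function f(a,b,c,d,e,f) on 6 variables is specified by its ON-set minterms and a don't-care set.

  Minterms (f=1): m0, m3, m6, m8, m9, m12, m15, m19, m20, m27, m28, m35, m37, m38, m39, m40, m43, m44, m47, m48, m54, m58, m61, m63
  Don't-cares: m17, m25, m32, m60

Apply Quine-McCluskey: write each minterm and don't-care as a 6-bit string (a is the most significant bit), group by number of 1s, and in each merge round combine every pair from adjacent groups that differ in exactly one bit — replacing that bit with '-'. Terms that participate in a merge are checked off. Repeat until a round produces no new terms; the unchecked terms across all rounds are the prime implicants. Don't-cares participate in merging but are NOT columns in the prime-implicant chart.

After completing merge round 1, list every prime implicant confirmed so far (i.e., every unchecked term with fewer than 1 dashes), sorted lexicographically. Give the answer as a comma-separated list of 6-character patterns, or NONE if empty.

Round 0: 000000✓ 000011✓ 000110✓ 001000✓ 001001✓ 001100✓ 001111✓ 010001✓ 010011✓ 010100✓ 011001✓ 011011✓ 011100✓ 100000✓ 100011✓ 100101✓ 100110✓ 100111✓ 101000✓ 101011✓ 101100✓ 101111✓ 110000✓ 110110✓ 111010 111100✓ 111101✓ 111111✓
Round 1: -00000✓ -00011 -00110 -01000✓ -01100✓ -01111 -11100✓ 0-0011 0-1001 0-1100✓ 00-000✓ 001-00✓ 00100- 01-001✓ 01-011✓ 01-100 0100-1✓ 0110-1✓ 1-0000 1-0110 1-1100✓ 1-1111 10-000✓ 10-011✓ 10-111✓ 100-11✓ 1001-1 10011- 101-00✓ 101-11✓ 1111-1 11110-
Round 2: --1100 -0-000 -01-00 01-0-1 10--11
PIs = {--1100, -0-000, -00011, -00110, -01-00, -01111, 0-0011, 0-1001, 00100-, 01-0-1, 01-100, 1-0000, 1-0110, 1-1111, 10--11, 1001-1, 10011-, 111010, 1111-1, 11110-}

111010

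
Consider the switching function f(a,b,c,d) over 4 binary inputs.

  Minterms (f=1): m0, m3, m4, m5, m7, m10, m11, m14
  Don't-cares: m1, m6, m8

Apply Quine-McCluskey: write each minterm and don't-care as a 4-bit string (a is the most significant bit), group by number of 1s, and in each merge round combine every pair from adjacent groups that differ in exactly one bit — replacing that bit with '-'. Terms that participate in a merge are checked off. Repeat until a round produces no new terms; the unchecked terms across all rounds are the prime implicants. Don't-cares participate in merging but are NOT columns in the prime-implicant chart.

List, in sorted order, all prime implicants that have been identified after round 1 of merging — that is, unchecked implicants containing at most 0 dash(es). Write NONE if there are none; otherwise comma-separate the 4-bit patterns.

[col 0] 0000*, 0001*, 0011*, 0100*, 0101*, 0110*, 0111*, 1000*, 1010*, 1011*, 1110*
[col 1] -000, -011, -110, 0-00*, 0-01*, 0-11*, 00-1*, 000-*, 01-0*, 01-1*, 010-*, 011-*, 1-10, 10-0, 101-
[col 2] 0--1, 0-0-, 01--
Prime implicants: -000, -011, -110, 0--1, 0-0-, 01--, 1-10, 10-0, 101-

NONE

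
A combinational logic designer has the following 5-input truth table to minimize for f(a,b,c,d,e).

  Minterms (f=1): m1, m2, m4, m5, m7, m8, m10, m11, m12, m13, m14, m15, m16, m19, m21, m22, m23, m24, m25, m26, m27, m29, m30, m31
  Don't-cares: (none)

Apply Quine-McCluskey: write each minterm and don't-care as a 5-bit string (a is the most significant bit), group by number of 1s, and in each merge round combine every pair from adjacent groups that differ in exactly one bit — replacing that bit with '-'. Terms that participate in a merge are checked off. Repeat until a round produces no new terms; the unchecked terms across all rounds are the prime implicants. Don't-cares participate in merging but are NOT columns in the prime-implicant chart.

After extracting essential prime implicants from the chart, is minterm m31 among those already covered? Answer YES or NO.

YES

Round 0: 00001✓ 00010✓ 00100✓ 00101✓ 00111✓ 01000✓ 01010✓ 01011✓ 01100✓ 01101✓ 01110✓ 01111✓ 10000✓ 10011✓ 10101✓ 10110✓ 10111✓ 11000✓ 11001✓ 11010✓ 11011✓ 11101✓ 11110✓ 11111✓
Round 1: -0101✓ -0111✓ -1000✓ -1010✓ -1011✓ -1101✓ -1110✓ -1111✓ 0-010 0-100✓ 0-101✓ 0-111✓ 00-01 001-1✓ 0010-✓ 01-00✓ 01-10✓ 01-11✓ 010-0✓ 0101-✓ 011-0✓ 011-1✓ 0110-✓ 0111-✓ 1-000 1-011✓ 1-101✓ 1-110✓ 1-111✓ 10-11✓ 101-1✓ 1011-✓ 11-01✓ 11-10✓ 11-11✓ 110-0✓ 110-1✓ 1100-✓ 1101-✓ 111-1✓ 1111-✓
Round 2: --101✓ --111✓ -01-1✓ -1-10✓ -1-11✓ -10-0 -101-✓ -11-1✓ -111-✓ 0-1-1✓ 0-10- 01--0 01-1-✓ 011-- 1--11 1-1-1✓ 1-11- 11--1 11-1-✓ 110--
Round 3: --1-1 -1-1-
PIs = {--1-1, -1-1-, -10-0, 0-010, 0-10-, 00-01, 01--0, 011--, 1--11, 1-000, 1-11-, 11--1, 110--}
Coverage chart:
  m1: 00-01 ←essential
  m2: 0-010 ←essential
  m4: 0-10- ←essential
  m5: --1-1,0-10-,00-01
  m7: --1-1 ←essential
  m8: -10-0,01--0
  m10: -1-1-,-10-0,0-010,01--0
  m11: -1-1- ←essential
  m12: 0-10-,01--0,011--
  m13: --1-1,0-10-,011--
  m14: -1-1-,01--0,011--
  m15: --1-1,-1-1-,011--
  m16: 1-000 ←essential
  m19: 1--11 ←essential
  m21: --1-1 ←essential
  m22: 1-11- ←essential
  m23: --1-1,1--11,1-11-
  m24: -10-0,1-000,110--
  m25: 11--1,110--
  m26: -1-1-,-10-0,110--
  m27: -1-1-,1--11,11--1,110--
  m29: --1-1,11--1
  m30: -1-1-,1-11-
  m31: --1-1,-1-1-,1--11,1-11-,11--1
Essential: --1-1, -1-1-, 0-010, 0-10-, 00-01, 1--11, 1-000, 1-11-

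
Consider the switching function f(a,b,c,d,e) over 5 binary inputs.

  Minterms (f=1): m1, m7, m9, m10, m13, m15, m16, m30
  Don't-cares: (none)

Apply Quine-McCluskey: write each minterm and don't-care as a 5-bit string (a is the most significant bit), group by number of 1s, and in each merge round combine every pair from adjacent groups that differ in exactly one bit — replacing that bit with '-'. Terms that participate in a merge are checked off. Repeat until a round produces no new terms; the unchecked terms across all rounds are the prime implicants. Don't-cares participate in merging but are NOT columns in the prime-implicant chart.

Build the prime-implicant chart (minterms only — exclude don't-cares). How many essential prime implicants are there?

[col 0] 00001*, 00111*, 01001*, 01010, 01101*, 01111*, 10000, 11110
[col 1] 0-001, 0-111, 01-01, 011-1
Prime implicants: 0-001, 0-111, 01-01, 01010, 011-1, 10000, 11110
PI chart (minterm → PIs covering it):
  1 | 0-001  (sole → essential)
  7 | 0-111  (sole → essential)
  9 | 0-001,01-01
  10 | 01010  (sole → essential)
  13 | 01-01,011-1
  15 | 0-111,011-1
  16 | 10000  (sole → essential)
  30 | 11110  (sole → essential)
Essential prime implicants: 0-001, 0-111, 01010, 10000, 11110

5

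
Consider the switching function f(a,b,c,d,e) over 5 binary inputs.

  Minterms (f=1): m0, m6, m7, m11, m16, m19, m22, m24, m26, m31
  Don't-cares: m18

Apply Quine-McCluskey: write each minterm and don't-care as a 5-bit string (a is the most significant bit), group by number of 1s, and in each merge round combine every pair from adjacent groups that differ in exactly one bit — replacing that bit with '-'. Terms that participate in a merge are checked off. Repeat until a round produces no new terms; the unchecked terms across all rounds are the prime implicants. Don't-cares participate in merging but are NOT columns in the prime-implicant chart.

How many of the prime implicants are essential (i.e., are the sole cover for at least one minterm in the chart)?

size-2^0 implicants → 00000(✓)  00110(✓)  00111(✓)  01011  10000(✓)  10010(✓)  10011(✓)  10110(✓)  11000(✓)  11010(✓)  11111
size-2^1 implicants → -0000  -0110  0011-  1-000(✓)  1-010(✓)  10-10  100-0(✓)  1001-  110-0(✓)
size-2^2 implicants → 1-0-0
Unchecked terms (primes): -0000, -0110, 0011-, 01011, 1-0-0, 10-10, 1001-, 11111
Minterm coverage:
  m0 ⊆ -0000 [E]
  m6 ⊆ -0110,0011-
  m7 ⊆ 0011- [E]
  m11 ⊆ 01011 [E]
  m16 ⊆ -0000,1-0-0
  m19 ⊆ 1001- [E]
  m22 ⊆ -0110,10-10
  m24 ⊆ 1-0-0 [E]
  m26 ⊆ 1-0-0 [E]
  m31 ⊆ 11111 [E]
E = {-0000, 0011-, 01011, 1-0-0, 1001-, 11111}

6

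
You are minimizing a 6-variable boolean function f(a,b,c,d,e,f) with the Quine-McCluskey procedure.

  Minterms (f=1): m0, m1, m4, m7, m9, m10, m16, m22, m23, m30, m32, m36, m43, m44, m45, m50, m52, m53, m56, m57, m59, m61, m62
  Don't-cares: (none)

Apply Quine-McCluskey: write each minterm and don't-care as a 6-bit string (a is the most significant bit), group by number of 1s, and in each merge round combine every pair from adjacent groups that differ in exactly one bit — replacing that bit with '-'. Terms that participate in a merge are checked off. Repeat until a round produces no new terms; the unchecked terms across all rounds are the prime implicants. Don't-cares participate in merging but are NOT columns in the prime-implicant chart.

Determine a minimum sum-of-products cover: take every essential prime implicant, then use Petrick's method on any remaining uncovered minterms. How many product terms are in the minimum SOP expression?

13

[col 0] 000000*, 000001*, 000100*, 000111*, 001001*, 001010, 010000*, 010110*, 010111*, 011110*, 100000*, 100100*, 101011*, 101100*, 101101*, 110010, 110100*, 110101*, 111000*, 111001*, 111011*, 111101*, 111110*
[col 1] -00000*, -00100*, -11110, 0-0000, 0-0111, 00-001, 000-00*, 00000-, 01-110, 01011-, 1-0100, 1-1011, 1-1101, 10-100, 100-00*, 10110-, 11-101, 11010-, 111-01, 1110-1, 11100-
[col 2] -00-00
Prime implicants: -00-00, -11110, 0-0000, 0-0111, 00-001, 00000-, 001010, 01-110, 01011-, 1-0100, 1-1011, 1-1101, 10-100, 10110-, 11-101, 110010, 11010-, 111-01, 1110-1, 11100-
PI chart (minterm → PIs covering it):
  0 | -00-00,0-0000,00000-
  1 | 00-001,00000-
  4 | -00-00  (sole → essential)
  7 | 0-0111  (sole → essential)
  9 | 00-001  (sole → essential)
  10 | 001010  (sole → essential)
  16 | 0-0000  (sole → essential)
  22 | 01-110,01011-
  23 | 0-0111,01011-
  30 | -11110,01-110
  32 | -00-00  (sole → essential)
  36 | -00-00,1-0100,10-100
  43 | 1-1011  (sole → essential)
  44 | 10-100,10110-
  45 | 1-1101,10110-
  50 | 110010  (sole → essential)
  52 | 1-0100,11010-
  53 | 11-101,11010-
  56 | 11100-  (sole → essential)
  57 | 111-01,1110-1,11100-
  59 | 1-1011,1110-1
  61 | 1-1101,11-101,111-01
  62 | -11110  (sole → essential)
Essential prime implicants: -00-00, -11110, 0-0000, 0-0111, 00-001, 001010, 1-1011, 110010, 11100-
Petrick residual → 01-110, 1-0100, 10110-, 11-101
Minimum SOP uses 13 PIs: b'c'e'f' + bcdef' + a'c'd'e'f' + a'c'def + a'b'd'e'f + a'b'cd'ef' + a'bdef' + ac'de'f' + acd'ef + ab'cde' + abde'f + abc'd'ef' + abcd'e'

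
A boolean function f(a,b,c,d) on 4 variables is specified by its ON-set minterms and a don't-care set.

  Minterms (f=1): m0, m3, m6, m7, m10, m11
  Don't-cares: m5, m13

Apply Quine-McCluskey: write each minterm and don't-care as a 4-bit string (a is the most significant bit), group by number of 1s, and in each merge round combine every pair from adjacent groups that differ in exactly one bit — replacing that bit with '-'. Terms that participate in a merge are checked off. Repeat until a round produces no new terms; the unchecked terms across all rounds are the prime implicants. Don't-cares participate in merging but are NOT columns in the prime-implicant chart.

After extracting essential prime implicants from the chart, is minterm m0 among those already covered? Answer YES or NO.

[col 0] 0000, 0011*, 0101*, 0110*, 0111*, 1010*, 1011*, 1101*
[col 1] -011, -101, 0-11, 01-1, 011-, 101-
Prime implicants: -011, -101, 0-11, 0000, 01-1, 011-, 101-
PI chart (minterm → PIs covering it):
  0 | 0000  (sole → essential)
  3 | -011,0-11
  6 | 011-  (sole → essential)
  7 | 0-11,01-1,011-
  10 | 101-  (sole → essential)
  11 | -011,101-
Essential prime implicants: 0000, 011-, 101-

YES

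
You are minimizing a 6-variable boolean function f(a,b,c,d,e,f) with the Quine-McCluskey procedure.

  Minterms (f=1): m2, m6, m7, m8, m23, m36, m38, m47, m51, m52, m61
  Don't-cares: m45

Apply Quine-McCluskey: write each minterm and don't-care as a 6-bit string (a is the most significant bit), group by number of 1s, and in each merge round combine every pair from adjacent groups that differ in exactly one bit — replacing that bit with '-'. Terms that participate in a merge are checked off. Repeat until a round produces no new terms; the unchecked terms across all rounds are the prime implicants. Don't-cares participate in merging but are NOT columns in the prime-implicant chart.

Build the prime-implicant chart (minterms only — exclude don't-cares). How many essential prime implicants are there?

size-2^0 implicants → 000010(✓)  000110(✓)  000111(✓)  001000  010111(✓)  100100(✓)  100110(✓)  101101(✓)  101111(✓)  110011  110100(✓)  111101(✓)
size-2^1 implicants → -00110  0-0111  000-10  00011-  1-0100  1-1101  1001-0  1011-1
Unchecked terms (primes): -00110, 0-0111, 000-10, 00011-, 001000, 1-0100, 1-1101, 1001-0, 1011-1, 110011
Minterm coverage:
  m2 ⊆ 000-10 [E]
  m6 ⊆ -00110,000-10,00011-
  m7 ⊆ 0-0111,00011-
  m8 ⊆ 001000 [E]
  m23 ⊆ 0-0111 [E]
  m36 ⊆ 1-0100,1001-0
  m38 ⊆ -00110,1001-0
  m47 ⊆ 1011-1 [E]
  m51 ⊆ 110011 [E]
  m52 ⊆ 1-0100 [E]
  m61 ⊆ 1-1101 [E]
E = {0-0111, 000-10, 001000, 1-0100, 1-1101, 1011-1, 110011}

7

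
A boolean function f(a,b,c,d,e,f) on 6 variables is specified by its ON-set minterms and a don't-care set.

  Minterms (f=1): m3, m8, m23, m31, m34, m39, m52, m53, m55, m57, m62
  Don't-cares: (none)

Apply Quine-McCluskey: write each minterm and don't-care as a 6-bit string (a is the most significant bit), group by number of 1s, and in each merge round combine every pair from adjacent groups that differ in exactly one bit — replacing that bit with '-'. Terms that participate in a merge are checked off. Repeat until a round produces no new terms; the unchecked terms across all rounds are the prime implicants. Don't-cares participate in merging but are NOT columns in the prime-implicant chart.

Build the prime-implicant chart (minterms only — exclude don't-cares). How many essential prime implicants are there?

8

[col 0] 000011, 001000, 010111*, 011111*, 100010, 100111*, 110100*, 110101*, 110111*, 111001, 111110
[col 1] -10111, 01-111, 1-0111, 1101-1, 11010-
Prime implicants: -10111, 000011, 001000, 01-111, 1-0111, 100010, 1101-1, 11010-, 111001, 111110
PI chart (minterm → PIs covering it):
  3 | 000011  (sole → essential)
  8 | 001000  (sole → essential)
  23 | -10111,01-111
  31 | 01-111  (sole → essential)
  34 | 100010  (sole → essential)
  39 | 1-0111  (sole → essential)
  52 | 11010-  (sole → essential)
  53 | 1101-1,11010-
  55 | -10111,1-0111,1101-1
  57 | 111001  (sole → essential)
  62 | 111110  (sole → essential)
Essential prime implicants: 000011, 001000, 01-111, 1-0111, 100010, 11010-, 111001, 111110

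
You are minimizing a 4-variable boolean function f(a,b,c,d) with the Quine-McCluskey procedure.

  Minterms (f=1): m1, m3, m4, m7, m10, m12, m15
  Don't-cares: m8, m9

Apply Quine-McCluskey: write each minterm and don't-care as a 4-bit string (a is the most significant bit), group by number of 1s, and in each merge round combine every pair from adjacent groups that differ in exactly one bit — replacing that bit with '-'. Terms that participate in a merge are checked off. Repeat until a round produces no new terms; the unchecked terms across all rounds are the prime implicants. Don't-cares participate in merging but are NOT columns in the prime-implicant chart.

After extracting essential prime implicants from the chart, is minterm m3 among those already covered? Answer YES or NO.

NO

Round 0: 0001✓ 0011✓ 0100✓ 0111✓ 1000✓ 1001✓ 1010✓ 1100✓ 1111✓
Round 1: -001 -100 -111 0-11 00-1 1-00 10-0 100-
PIs = {-001, -100, -111, 0-11, 00-1, 1-00, 10-0, 100-}
Coverage chart:
  m1: -001,00-1
  m3: 0-11,00-1
  m4: -100 ←essential
  m7: -111,0-11
  m10: 10-0 ←essential
  m12: -100,1-00
  m15: -111 ←essential
Essential: -100, -111, 10-0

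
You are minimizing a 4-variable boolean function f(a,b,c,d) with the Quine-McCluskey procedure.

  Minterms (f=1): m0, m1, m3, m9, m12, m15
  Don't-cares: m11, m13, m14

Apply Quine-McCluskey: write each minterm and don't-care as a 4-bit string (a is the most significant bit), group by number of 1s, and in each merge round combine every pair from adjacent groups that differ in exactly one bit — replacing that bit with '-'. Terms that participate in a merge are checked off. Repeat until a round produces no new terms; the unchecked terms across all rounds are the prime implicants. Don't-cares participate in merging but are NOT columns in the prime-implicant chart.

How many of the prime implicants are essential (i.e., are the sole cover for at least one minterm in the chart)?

size-2^0 implicants → 0000(✓)  0001(✓)  0011(✓)  1001(✓)  1011(✓)  1100(✓)  1101(✓)  1110(✓)  1111(✓)
size-2^1 implicants → -001(✓)  -011(✓)  00-1(✓)  000-  1-01(✓)  1-11(✓)  10-1(✓)  11-0(✓)  11-1(✓)  110-(✓)  111-(✓)
size-2^2 implicants → -0-1  1--1  11--
Unchecked terms (primes): -0-1, 000-, 1--1, 11--
Minterm coverage:
  m0 ⊆ 000- [E]
  m1 ⊆ -0-1,000-
  m3 ⊆ -0-1 [E]
  m9 ⊆ -0-1,1--1
  m12 ⊆ 11-- [E]
  m15 ⊆ 1--1,11--
E = {-0-1, 000-, 11--}

3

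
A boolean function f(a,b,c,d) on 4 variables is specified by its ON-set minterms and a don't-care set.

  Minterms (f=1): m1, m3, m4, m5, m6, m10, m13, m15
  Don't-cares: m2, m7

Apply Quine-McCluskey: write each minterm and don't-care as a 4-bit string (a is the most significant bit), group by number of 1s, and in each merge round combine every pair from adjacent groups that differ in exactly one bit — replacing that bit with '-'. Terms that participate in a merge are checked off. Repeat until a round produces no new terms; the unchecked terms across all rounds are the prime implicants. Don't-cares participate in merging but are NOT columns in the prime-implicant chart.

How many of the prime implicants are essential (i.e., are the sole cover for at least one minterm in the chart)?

4

[col 0] 0001*, 0010*, 0011*, 0100*, 0101*, 0110*, 0111*, 1010*, 1101*, 1111*
[col 1] -010, -101*, -111*, 0-01*, 0-10*, 0-11*, 00-1*, 001-*, 01-0*, 01-1*, 010-*, 011-*, 11-1*
[col 2] -1-1, 0--1, 0-1-, 01--
Prime implicants: -010, -1-1, 0--1, 0-1-, 01--
PI chart (minterm → PIs covering it):
  1 | 0--1  (sole → essential)
  3 | 0--1,0-1-
  4 | 01--  (sole → essential)
  5 | -1-1,0--1,01--
  6 | 0-1-,01--
  10 | -010  (sole → essential)
  13 | -1-1  (sole → essential)
  15 | -1-1  (sole → essential)
Essential prime implicants: -010, -1-1, 0--1, 01--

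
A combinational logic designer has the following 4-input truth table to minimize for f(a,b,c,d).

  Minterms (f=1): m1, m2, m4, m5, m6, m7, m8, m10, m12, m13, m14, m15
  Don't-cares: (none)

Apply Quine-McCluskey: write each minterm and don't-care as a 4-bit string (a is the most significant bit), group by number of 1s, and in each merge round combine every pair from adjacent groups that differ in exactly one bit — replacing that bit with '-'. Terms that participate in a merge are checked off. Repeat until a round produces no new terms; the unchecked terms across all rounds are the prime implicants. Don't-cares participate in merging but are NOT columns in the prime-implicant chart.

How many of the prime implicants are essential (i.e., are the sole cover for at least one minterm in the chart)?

[col 0] 0001*, 0010*, 0100*, 0101*, 0110*, 0111*, 1000*, 1010*, 1100*, 1101*, 1110*, 1111*
[col 1] -010*, -100*, -101*, -110*, -111*, 0-01, 0-10*, 01-0*, 01-1*, 010-*, 011-*, 1-00*, 1-10*, 10-0*, 11-0*, 11-1*, 110-*, 111-*
[col 2] --10, -1-0*, -1-1*, -10-*, -11-*, 01--*, 1--0, 11--*
[col 3] -1--
Prime implicants: --10, -1--, 0-01, 1--0
PI chart (minterm → PIs covering it):
  1 | 0-01  (sole → essential)
  2 | --10  (sole → essential)
  4 | -1--  (sole → essential)
  5 | -1--,0-01
  6 | --10,-1--
  7 | -1--  (sole → essential)
  8 | 1--0  (sole → essential)
  10 | --10,1--0
  12 | -1--,1--0
  13 | -1--  (sole → essential)
  14 | --10,-1--,1--0
  15 | -1--  (sole → essential)
Essential prime implicants: --10, -1--, 0-01, 1--0

4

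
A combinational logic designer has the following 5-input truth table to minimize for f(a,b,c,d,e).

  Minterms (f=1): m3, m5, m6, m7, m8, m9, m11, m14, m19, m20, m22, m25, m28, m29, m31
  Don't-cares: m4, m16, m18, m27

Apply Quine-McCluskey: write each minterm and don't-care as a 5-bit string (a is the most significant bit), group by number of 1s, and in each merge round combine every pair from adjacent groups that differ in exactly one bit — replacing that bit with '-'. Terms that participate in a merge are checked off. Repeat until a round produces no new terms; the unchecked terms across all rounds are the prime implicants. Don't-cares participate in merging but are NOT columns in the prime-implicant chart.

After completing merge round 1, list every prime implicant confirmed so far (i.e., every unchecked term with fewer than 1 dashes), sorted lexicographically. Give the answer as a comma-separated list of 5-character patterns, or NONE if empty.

NONE

[col 0] 00011*, 00100*, 00101*, 00110*, 00111*, 01000*, 01001*, 01011*, 01110*, 10000*, 10010*, 10011*, 10100*, 10110*, 11001*, 11011*, 11100*, 11101*, 11111*
[col 1] -0011*, -0100*, -0110*, -1001*, -1011*, 0-011*, 0-110, 00-11, 001-0*, 001-1*, 0010-*, 0011-*, 010-1*, 0100-, 1-011*, 1-100, 10-00*, 10-10*, 100-0*, 1001-, 101-0*, 11-01*, 11-11*, 110-1*, 111-1*, 1110-
[col 2] --011, -01-0, -10-1, 001--, 10--0, 11--1
Prime implicants: --011, -01-0, -10-1, 0-110, 00-11, 001--, 0100-, 1-100, 10--0, 1001-, 11--1, 1110-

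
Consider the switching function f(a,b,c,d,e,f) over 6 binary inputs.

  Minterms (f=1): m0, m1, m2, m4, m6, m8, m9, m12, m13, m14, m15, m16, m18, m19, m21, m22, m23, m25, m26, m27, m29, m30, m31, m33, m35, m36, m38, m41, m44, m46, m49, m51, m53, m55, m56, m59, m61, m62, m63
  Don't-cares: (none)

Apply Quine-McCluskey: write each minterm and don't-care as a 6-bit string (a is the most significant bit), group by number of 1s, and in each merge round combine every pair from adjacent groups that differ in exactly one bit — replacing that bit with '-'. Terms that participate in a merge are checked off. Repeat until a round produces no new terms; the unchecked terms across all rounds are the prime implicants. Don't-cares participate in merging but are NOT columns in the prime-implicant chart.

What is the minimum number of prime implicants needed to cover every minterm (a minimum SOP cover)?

[col 0] 000000*, 000001*, 000010*, 000100*, 000110*, 001000*, 001001*, 001100*, 001101*, 001110*, 001111*, 010000*, 010010*, 010011*, 010101*, 010110*, 010111*, 011001*, 011010*, 011011*, 011101*, 011110*, 011111*, 100001*, 100011*, 100100*, 100110*, 101001*, 101100*, 101110*, 110001*, 110011*, 110101*, 110111*, 111000, 111011*, 111101*, 111110*, 111111*
[col 1] -00001*, -00100*, -00110*, -01001*, -01100*, -01110*, -10011*, -10101*, -10111*, -11011*, -11101*, -11110*, -11111*, 0-0000*, 0-0010*, 0-0110*, 0-1001*, 0-1101*, 0-1110*, 0-1111*, 00-000*, 00-001*, 00-100*, 00-110*, 000-00*, 000-10*, 0000-0*, 00000-*, 0001-0*, 001-00*, 001-01*, 00100-*, 0011-0*, 0011-1*, 00110-*, 00111-*, 01-010*, 01-011*, 01-101*, 01-110*, 01-111*, 010-10*, 010-11*, 0100-0*, 01001-*, 0101-1*, 01011-*, 011-01*, 011-10*, 011-11*, 0110-1*, 01101-*, 0111-1*, 01111-*, 1-0001*, 1-0011*, 1-1110*, 10-001*, 10-100*, 10-110*, 1000-1*, 1001-0*, 1011-0*, 11-011*, 11-101*, 11-111*, 110-01*, 110-11*, 1100-1*, 1101-1*, 111-11*, 1111-1*, 11111-*
[col 2] --1110, -0-001, -0-100*, -0-110*, -001-0*, -011-0*, -1-011*, -1-101*, -1-111*, -10-11*, -101-1*, -11-11*, -111-1*, -1111-, 0--110, 0-0-10, 0-00-0, 0-1-01, 0-11-1, 0-111-, 00--00, 00-00-, 00-1-0*, 000--0, 001-0-, 0011--, 01--10*, 01--11*, 01-01-*, 01-1-1*, 01-11-*, 010-1-*, 011--1, 011-1-*, 1-00-1, 10-1-0*, 11--11*, 11-1-1*, 110--1
[col 3] -0-1-0, -1--11, -1-1-1, 01--1-
Prime implicants: --1110, -0-001, -0-1-0, -1--11, -1-1-1, -1111-, 0--110, 0-0-10, 0-00-0, 0-1-01, 0-11-1, 0-111-, 00--00, 00-00-, 000--0, 001-0-, 0011--, 01--1-, 011--1, 1-00-1, 110--1, 111000
PI chart (minterm → PIs covering it):
  0 | 0-00-0,00--00,00-00-,000--0
  1 | -0-001,00-00-
  2 | 0-0-10,0-00-0,000--0
  4 | -0-1-0,00--00,000--0
  6 | -0-1-0,0--110,0-0-10,000--0
  8 | 00--00,00-00-,001-0-
  9 | -0-001,0-1-01,00-00-,001-0-
  12 | -0-1-0,00--00,001-0-,0011--
  13 | 0-1-01,0-11-1,001-0-,0011--
  14 | --1110,-0-1-0,0--110,0-111-,0011--
  15 | 0-11-1,0-111-,0011--
  16 | 0-00-0  (sole → essential)
  18 | 0-0-10,0-00-0,01--1-
  19 | -1--11,01--1-
  21 | -1-1-1  (sole → essential)
  22 | 0--110,0-0-10,01--1-
  23 | -1--11,-1-1-1,01--1-
  25 | 0-1-01,011--1
  26 | 01--1-  (sole → essential)
  27 | -1--11,01--1-,011--1
  29 | -1-1-1,0-1-01,0-11-1,011--1
  30 | --1110,-1111-,0--110,0-111-,01--1-
  31 | -1--11,-1-1-1,-1111-,0-11-1,0-111-,01--1-,011--1
  33 | -0-001,1-00-1
  35 | 1-00-1  (sole → essential)
  36 | -0-1-0  (sole → essential)
  38 | -0-1-0  (sole → essential)
  41 | -0-001  (sole → essential)
  44 | -0-1-0  (sole → essential)
  46 | --1110,-0-1-0
  49 | 1-00-1,110--1
  51 | -1--11,1-00-1,110--1
  53 | -1-1-1,110--1
  55 | -1--11,-1-1-1,110--1
  56 | 111000  (sole → essential)
  59 | -1--11  (sole → essential)
  61 | -1-1-1  (sole → essential)
  62 | --1110,-1111-
  63 | -1--11,-1-1-1,-1111-
Essential prime implicants: -0-001, -0-1-0, -1--11, -1-1-1, 0-00-0, 01--1-, 1-00-1, 111000
Petrick residual → --1110, 0-1-01, 0-11-1, 00--00
Minimum SOP uses 12 PIs: cdef' + b'd'e'f + b'df' + bef + bdf + a'c'd'f' + a'ce'f + a'cdf + a'b'e'f' + a'be + ac'd'f + abcd'e'f'

12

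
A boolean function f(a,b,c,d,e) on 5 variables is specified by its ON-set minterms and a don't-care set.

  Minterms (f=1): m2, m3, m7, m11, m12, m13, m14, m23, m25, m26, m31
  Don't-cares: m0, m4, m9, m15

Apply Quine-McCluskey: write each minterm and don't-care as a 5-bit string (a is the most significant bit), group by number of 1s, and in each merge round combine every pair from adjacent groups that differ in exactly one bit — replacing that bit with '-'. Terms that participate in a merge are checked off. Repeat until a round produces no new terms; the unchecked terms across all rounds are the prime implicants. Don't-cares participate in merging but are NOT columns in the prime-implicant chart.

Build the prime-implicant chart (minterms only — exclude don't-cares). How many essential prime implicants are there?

Round 0: 00000✓ 00010✓ 00011✓ 00100✓ 00111✓ 01001✓ 01011✓ 01100✓ 01101✓ 01110✓ 01111✓ 10111✓ 11001✓ 11010 11111✓
Round 1: -0111✓ -1001 -1111✓ 0-011✓ 0-100 0-111✓ 00-00 00-11✓ 000-0 0001- 01-01✓ 01-11✓ 010-1✓ 011-0✓ 011-1✓ 0110-✓ 0111-✓ 1-111✓
Round 2: --111 0--11 01--1 011--
PIs = {--111, -1001, 0--11, 0-100, 00-00, 000-0, 0001-, 01--1, 011--, 11010}
Coverage chart:
  m2: 000-0,0001-
  m3: 0--11,0001-
  m7: --111,0--11
  m11: 0--11,01--1
  m12: 0-100,011--
  m13: 01--1,011--
  m14: 011-- ←essential
  m23: --111 ←essential
  m25: -1001 ←essential
  m26: 11010 ←essential
  m31: --111 ←essential
Essential: --111, -1001, 011--, 11010

4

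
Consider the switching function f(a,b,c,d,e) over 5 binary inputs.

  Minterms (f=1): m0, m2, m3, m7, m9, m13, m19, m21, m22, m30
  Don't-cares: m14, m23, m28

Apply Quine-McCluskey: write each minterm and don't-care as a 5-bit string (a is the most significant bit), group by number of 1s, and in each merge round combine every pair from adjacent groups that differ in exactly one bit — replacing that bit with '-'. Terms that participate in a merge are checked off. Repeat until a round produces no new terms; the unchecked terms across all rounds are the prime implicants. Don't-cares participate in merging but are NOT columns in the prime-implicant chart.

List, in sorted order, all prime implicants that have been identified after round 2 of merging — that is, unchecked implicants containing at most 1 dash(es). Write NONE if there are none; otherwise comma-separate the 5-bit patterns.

Round 0: 00000✓ 00010✓ 00011✓ 00111✓ 01001✓ 01101✓ 01110✓ 10011✓ 10101✓ 10110✓ 10111✓ 11100✓ 11110✓
Round 1: -0011✓ -0111✓ -1110 00-11✓ 000-0 0001- 01-01 1-110 10-11✓ 101-1 1011- 111-0
Round 2: -0-11
PIs = {-0-11, -1110, 000-0, 0001-, 01-01, 1-110, 101-1, 1011-, 111-0}

-1110, 000-0, 0001-, 01-01, 1-110, 101-1, 1011-, 111-0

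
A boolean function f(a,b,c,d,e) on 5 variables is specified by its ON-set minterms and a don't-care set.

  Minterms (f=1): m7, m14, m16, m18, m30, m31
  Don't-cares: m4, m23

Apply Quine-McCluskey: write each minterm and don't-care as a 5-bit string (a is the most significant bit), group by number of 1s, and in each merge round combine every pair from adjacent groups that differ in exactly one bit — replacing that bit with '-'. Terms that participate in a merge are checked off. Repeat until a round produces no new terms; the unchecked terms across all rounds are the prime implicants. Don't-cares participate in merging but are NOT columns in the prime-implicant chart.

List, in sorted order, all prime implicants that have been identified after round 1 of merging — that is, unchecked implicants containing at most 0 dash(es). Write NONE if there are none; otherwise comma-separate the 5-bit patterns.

00100

[col 0] 00100, 00111*, 01110*, 10000*, 10010*, 10111*, 11110*, 11111*
[col 1] -0111, -1110, 1-111, 100-0, 1111-
Prime implicants: -0111, -1110, 00100, 1-111, 100-0, 1111-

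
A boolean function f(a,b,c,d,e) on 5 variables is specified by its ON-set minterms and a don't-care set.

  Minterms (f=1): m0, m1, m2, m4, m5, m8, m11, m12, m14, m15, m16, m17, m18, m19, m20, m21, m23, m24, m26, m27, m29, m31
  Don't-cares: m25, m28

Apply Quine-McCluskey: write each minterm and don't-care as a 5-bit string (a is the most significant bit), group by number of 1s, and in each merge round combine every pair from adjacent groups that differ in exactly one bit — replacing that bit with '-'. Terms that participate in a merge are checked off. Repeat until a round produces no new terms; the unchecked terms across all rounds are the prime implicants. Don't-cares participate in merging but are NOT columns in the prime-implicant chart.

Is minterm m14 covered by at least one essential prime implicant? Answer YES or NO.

NO

Round 0: 00000✓ 00001✓ 00010✓ 00100✓ 00101✓ 01000✓ 01011✓ 01100✓ 01110✓ 01111✓ 10000✓ 10001✓ 10010✓ 10011✓ 10100✓ 10101✓ 10111✓ 11000✓ 11001✓ 11010✓ 11011✓ 11100✓ 11101✓ 11111✓
Round 1: -0000✓ -0001✓ -0010✓ -0100✓ -0101✓ -1000✓ -1011✓ -1100✓ -1111✓ 0-000✓ 0-100✓ 00-00✓ 00-01✓ 000-0✓ 0000-✓ 0010-✓ 01-00✓ 01-11✓ 011-0 0111- 1-000✓ 1-001✓ 1-010✓ 1-011✓ 1-100✓ 1-101✓ 1-111✓ 10-00✓ 10-01✓ 10-11✓ 100-0✓ 100-1✓ 1000-✓ 1001-✓ 101-1✓ 1010-✓ 11-00✓ 11-01✓ 11-11✓ 110-0✓ 110-1✓ 1100-✓ 1101-✓ 111-1✓ 1110-✓
Round 2: --000✓ --100✓ -0-00✓ -0-01✓ -00-0 -000-✓ -010-✓ -1-00✓ -1-11 0--00✓ 00-0-✓ 1--00✓ 1--01✓ 1--11✓ 1-0-0✓ 1-0-1✓ 1-00-✓ 1-01-✓ 1-1-1✓ 1-10-✓ 10--1✓ 10-0-✓ 100--✓ 11--1✓ 11-0-✓ 110--✓
Round 3: ---00 -0-0- 1---1 1--0- 1-0--
PIs = {---00, -0-0-, -00-0, -1-11, 011-0, 0111-, 1---1, 1--0-, 1-0--}
Coverage chart:
  m0: ---00,-0-0-,-00-0
  m1: -0-0- ←essential
  m2: -00-0 ←essential
  m4: ---00,-0-0-
  m5: -0-0- ←essential
  m8: ---00 ←essential
  m11: -1-11 ←essential
  m12: ---00,011-0
  m14: 011-0,0111-
  m15: -1-11,0111-
  m16: ---00,-0-0-,-00-0,1--0-,1-0--
  m17: -0-0-,1---1,1--0-,1-0--
  m18: -00-0,1-0--
  m19: 1---1,1-0--
  m20: ---00,-0-0-,1--0-
  m21: -0-0-,1---1,1--0-
  m23: 1---1 ←essential
  m24: ---00,1--0-,1-0--
  m26: 1-0-- ←essential
  m27: -1-11,1---1,1-0--
  m29: 1---1,1--0-
  m31: -1-11,1---1
Essential: ---00, -0-0-, -00-0, -1-11, 1---1, 1-0--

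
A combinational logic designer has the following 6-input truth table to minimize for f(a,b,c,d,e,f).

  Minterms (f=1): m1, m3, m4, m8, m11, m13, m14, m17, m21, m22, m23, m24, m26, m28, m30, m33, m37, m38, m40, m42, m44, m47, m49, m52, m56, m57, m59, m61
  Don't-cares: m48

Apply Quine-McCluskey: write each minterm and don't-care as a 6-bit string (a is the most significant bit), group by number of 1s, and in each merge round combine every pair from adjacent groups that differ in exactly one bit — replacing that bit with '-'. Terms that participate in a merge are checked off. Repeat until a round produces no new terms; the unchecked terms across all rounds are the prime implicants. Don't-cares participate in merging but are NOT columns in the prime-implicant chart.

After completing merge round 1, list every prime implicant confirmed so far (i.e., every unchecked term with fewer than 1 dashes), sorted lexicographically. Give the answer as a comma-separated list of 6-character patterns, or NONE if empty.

Round 0: 000001✓ 000011✓ 000100 001000✓ 001011✓ 001101 001110✓ 010001✓ 010101✓ 010110✓ 010111✓ 011000✓ 011010✓ 011100✓ 011110✓ 100001✓ 100101✓ 100110 101000✓ 101010✓ 101100✓ 101111 110000✓ 110001✓ 110100✓ 111000✓ 111001✓ 111011✓ 111101✓
Round 1: -00001✓ -01000✓ -10001✓ -11000✓ 0-0001✓ 0-1000✓ 0-1110 00-011 0000-1 01-110 010-01 0101-1 01011- 011-00✓ 011-10✓ 0110-0✓ 0111-0✓ 1-0001✓ 1-1000✓ 100-01 101-00 1010-0 11-000✓ 11-001✓ 110-00 11000-✓ 111-01 1110-1 11100-✓
Round 2: --0001 --1000 011--0 11-00-
PIs = {--0001, --1000, 0-1110, 00-011, 0000-1, 000100, 001101, 01-110, 010-01, 0101-1, 01011-, 011--0, 100-01, 100110, 101-00, 1010-0, 101111, 11-00-, 110-00, 111-01, 1110-1}

000100, 001101, 100110, 101111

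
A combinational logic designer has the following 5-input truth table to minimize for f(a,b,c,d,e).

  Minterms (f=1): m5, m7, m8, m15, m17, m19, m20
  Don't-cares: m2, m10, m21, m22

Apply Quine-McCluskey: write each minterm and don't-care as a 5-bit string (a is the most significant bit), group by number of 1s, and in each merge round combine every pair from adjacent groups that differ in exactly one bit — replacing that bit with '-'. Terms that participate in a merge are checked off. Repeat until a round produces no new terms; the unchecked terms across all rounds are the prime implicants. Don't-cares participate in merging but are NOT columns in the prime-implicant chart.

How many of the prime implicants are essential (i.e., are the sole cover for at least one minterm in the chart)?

[col 0] 00010*, 00101*, 00111*, 01000*, 01010*, 01111*, 10001*, 10011*, 10100*, 10101*, 10110*
[col 1] -0101, 0-010, 0-111, 001-1, 010-0, 10-01, 100-1, 101-0, 1010-
Prime implicants: -0101, 0-010, 0-111, 001-1, 010-0, 10-01, 100-1, 101-0, 1010-
PI chart (minterm → PIs covering it):
  5 | -0101,001-1
  7 | 0-111,001-1
  8 | 010-0  (sole → essential)
  15 | 0-111  (sole → essential)
  17 | 10-01,100-1
  19 | 100-1  (sole → essential)
  20 | 101-0,1010-
Essential prime implicants: 0-111, 010-0, 100-1

3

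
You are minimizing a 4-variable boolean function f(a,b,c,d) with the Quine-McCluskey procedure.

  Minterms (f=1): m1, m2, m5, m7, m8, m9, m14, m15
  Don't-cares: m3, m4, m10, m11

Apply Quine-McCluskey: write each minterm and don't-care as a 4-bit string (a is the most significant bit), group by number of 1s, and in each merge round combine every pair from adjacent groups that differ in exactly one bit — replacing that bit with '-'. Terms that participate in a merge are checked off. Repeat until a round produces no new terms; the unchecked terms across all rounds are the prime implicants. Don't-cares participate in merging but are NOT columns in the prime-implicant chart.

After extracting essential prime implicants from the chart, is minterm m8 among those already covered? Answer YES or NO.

YES

[col 0] 0001*, 0010*, 0011*, 0100*, 0101*, 0111*, 1000*, 1001*, 1010*, 1011*, 1110*, 1111*
[col 1] -001*, -010*, -011*, -111*, 0-01*, 0-11*, 00-1*, 001-*, 01-1*, 010-, 1-10*, 1-11*, 10-0*, 10-1*, 100-*, 101-*, 111-*
[col 2] --11, -0-1, -01-, 0--1, 1-1-, 10--
Prime implicants: --11, -0-1, -01-, 0--1, 010-, 1-1-, 10--
PI chart (minterm → PIs covering it):
  1 | -0-1,0--1
  2 | -01-  (sole → essential)
  5 | 0--1,010-
  7 | --11,0--1
  8 | 10--  (sole → essential)
  9 | -0-1,10--
  14 | 1-1-  (sole → essential)
  15 | --11,1-1-
Essential prime implicants: -01-, 1-1-, 10--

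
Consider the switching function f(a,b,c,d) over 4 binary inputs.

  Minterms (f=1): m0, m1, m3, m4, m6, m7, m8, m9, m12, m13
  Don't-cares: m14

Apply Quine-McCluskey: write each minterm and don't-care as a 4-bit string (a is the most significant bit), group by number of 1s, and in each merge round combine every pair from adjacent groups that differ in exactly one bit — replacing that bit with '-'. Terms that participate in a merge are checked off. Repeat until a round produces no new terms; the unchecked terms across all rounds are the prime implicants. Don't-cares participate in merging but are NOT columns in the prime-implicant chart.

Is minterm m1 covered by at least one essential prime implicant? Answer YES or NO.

size-2^0 implicants → 0000(✓)  0001(✓)  0011(✓)  0100(✓)  0110(✓)  0111(✓)  1000(✓)  1001(✓)  1100(✓)  1101(✓)  1110(✓)
size-2^1 implicants → -000(✓)  -001(✓)  -100(✓)  -110(✓)  0-00(✓)  0-11  00-1  000-(✓)  01-0(✓)  011-  1-00(✓)  1-01(✓)  100-(✓)  11-0(✓)  110-(✓)
size-2^2 implicants → --00  -00-  -1-0  1-0-
Unchecked terms (primes): --00, -00-, -1-0, 0-11, 00-1, 011-, 1-0-
Minterm coverage:
  m0 ⊆ --00,-00-
  m1 ⊆ -00-,00-1
  m3 ⊆ 0-11,00-1
  m4 ⊆ --00,-1-0
  m6 ⊆ -1-0,011-
  m7 ⊆ 0-11,011-
  m8 ⊆ --00,-00-,1-0-
  m9 ⊆ -00-,1-0-
  m12 ⊆ --00,-1-0,1-0-
  m13 ⊆ 1-0- [E]
E = {1-0-}

NO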